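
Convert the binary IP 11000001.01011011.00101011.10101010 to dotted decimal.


11000001 = 193
01011011 = 91
00101011 = 43
10101010 = 170
IP: 193.91.43.170


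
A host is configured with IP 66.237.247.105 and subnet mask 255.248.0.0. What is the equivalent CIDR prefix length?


Binary: 11111111.11111000.00000000.00000000
Count leading 1s
Prefix: /13


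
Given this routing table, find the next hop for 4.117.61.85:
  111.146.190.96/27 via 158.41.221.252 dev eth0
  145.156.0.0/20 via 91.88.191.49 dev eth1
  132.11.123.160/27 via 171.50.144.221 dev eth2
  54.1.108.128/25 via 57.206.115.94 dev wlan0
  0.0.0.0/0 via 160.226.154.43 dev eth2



Longest prefix match for 4.117.61.85:
  /27 111.146.190.96: no
  /20 145.156.0.0: no
  /27 132.11.123.160: no
  /25 54.1.108.128: no
  /0 0.0.0.0: MATCH
Selected: next-hop 160.226.154.43 via eth2 (matched /0)


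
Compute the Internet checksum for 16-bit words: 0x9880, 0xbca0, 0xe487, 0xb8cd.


Sum all words (with carry folding):
+ 0x9880 = 0x9880
+ 0xbca0 = 0x5521
+ 0xe487 = 0x39a9
+ 0xb8cd = 0xf276
One's complement: ~0xf276
Checksum = 0x0d89


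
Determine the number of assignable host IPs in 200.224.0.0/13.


Host bits = 32 - 13 = 19
Total addresses = 2^19 = 524288
Usable = total - 2 (network and broadcast)
Usable hosts: 524286


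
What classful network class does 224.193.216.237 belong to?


First octet: 224
Binary: 11100000
1110xxxx -> Class D (224-239)
Class D (multicast), default mask N/A


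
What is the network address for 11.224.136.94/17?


IP:   00001011.11100000.10001000.01011110
Mask: 11111111.11111111.10000000.00000000
AND operation:
Net:  00001011.11100000.10000000.00000000
Network: 11.224.128.0/17


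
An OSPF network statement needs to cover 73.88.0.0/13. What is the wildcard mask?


Subnet mask: 255.248.0.0
Wildcard = 255.255.255.255 - subnet mask
255 - 255 = 0
255 - 248 = 7
255 - 0 = 255
255 - 0 = 255
Wildcard: 0.7.255.255


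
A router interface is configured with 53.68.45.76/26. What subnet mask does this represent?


/26 means 26 network bits, 6 host bits
Binary: 11111111111111111111111111000000
Mask: 255.255.255.192


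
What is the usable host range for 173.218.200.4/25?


Network: 173.218.200.0
Broadcast: 173.218.200.127
First usable = network + 1
Last usable = broadcast - 1
Range: 173.218.200.1 to 173.218.200.126


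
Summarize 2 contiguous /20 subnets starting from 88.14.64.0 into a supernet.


Original prefix: /20
Number of subnets: 2 = 2^1
New prefix = 20 - 1 = 19
Supernet: 88.14.64.0/19


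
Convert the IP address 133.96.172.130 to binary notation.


133 = 10000101
96 = 01100000
172 = 10101100
130 = 10000010
Binary: 10000101.01100000.10101100.10000010


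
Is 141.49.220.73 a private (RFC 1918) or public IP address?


RFC 1918 private ranges:
  10.0.0.0/8 (10.0.0.0 - 10.255.255.255)
  172.16.0.0/12 (172.16.0.0 - 172.31.255.255)
  192.168.0.0/16 (192.168.0.0 - 192.168.255.255)
Public (not in any RFC 1918 range)


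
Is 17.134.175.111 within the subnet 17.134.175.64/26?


Subnet network: 17.134.175.64
Test IP AND mask: 17.134.175.64
Yes, 17.134.175.111 is in 17.134.175.64/26


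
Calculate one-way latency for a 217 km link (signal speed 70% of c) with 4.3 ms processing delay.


Speed = 0.7 * 3e5 km/s = 210000 km/s
Propagation delay = 217 / 210000 = 0.001 s = 1.0333 ms
Processing delay = 4.3 ms
Total one-way latency = 5.3333 ms


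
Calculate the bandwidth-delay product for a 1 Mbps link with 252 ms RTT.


BDP = bandwidth * RTT
= 1 Mbps * 252 ms
= 1 * 1e6 * 252 / 1000 bits
= 252000 bits
= 31500 bytes
= 30.7617 KB
BDP = 252000 bits (31500 bytes)


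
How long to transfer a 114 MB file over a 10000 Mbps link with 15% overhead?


Effective throughput = 10000 * (1 - 15/100) = 8500 Mbps
File size in Mb = 114 * 8 = 912 Mb
Time = 912 / 8500
Time = 0.1073 seconds


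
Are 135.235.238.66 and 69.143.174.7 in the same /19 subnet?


Mask: 255.255.224.0
135.235.238.66 AND mask = 135.235.224.0
69.143.174.7 AND mask = 69.143.160.0
No, different subnets (135.235.224.0 vs 69.143.160.0)


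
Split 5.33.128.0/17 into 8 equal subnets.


New prefix = 17 + 3 = 20
Each subnet has 4096 addresses
  5.33.128.0/20
  5.33.144.0/20
  5.33.160.0/20
  5.33.176.0/20
  5.33.192.0/20
  5.33.208.0/20
  5.33.224.0/20
  5.33.240.0/20
Subnets: 5.33.128.0/20, 5.33.144.0/20, 5.33.160.0/20, 5.33.176.0/20, 5.33.192.0/20, 5.33.208.0/20, 5.33.224.0/20, 5.33.240.0/20


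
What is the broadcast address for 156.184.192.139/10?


Network: 156.128.0.0/10
Host bits = 22
Set all host bits to 1:
Broadcast: 156.191.255.255


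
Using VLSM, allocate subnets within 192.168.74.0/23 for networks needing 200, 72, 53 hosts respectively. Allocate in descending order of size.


200 hosts -> /24 (254 usable): 192.168.74.0/24
72 hosts -> /25 (126 usable): 192.168.75.0/25
53 hosts -> /26 (62 usable): 192.168.75.128/26
Allocation: 192.168.74.0/24 (200 hosts, 254 usable); 192.168.75.0/25 (72 hosts, 126 usable); 192.168.75.128/26 (53 hosts, 62 usable)


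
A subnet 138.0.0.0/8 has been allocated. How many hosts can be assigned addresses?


Host bits = 32 - 8 = 24
Total addresses = 2^24 = 16777216
Usable = total - 2 (network and broadcast)
Usable hosts: 16777214


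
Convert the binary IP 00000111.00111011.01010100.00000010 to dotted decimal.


00000111 = 7
00111011 = 59
01010100 = 84
00000010 = 2
IP: 7.59.84.2


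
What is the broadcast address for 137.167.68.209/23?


Network: 137.167.68.0/23
Host bits = 9
Set all host bits to 1:
Broadcast: 137.167.69.255


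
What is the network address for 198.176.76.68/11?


IP:   11000110.10110000.01001100.01000100
Mask: 11111111.11100000.00000000.00000000
AND operation:
Net:  11000110.10100000.00000000.00000000
Network: 198.160.0.0/11


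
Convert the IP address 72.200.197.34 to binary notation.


72 = 01001000
200 = 11001000
197 = 11000101
34 = 00100010
Binary: 01001000.11001000.11000101.00100010


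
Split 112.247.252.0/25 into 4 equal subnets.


New prefix = 25 + 2 = 27
Each subnet has 32 addresses
  112.247.252.0/27
  112.247.252.32/27
  112.247.252.64/27
  112.247.252.96/27
Subnets: 112.247.252.0/27, 112.247.252.32/27, 112.247.252.64/27, 112.247.252.96/27


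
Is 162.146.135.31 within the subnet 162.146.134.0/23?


Subnet network: 162.146.134.0
Test IP AND mask: 162.146.134.0
Yes, 162.146.135.31 is in 162.146.134.0/23


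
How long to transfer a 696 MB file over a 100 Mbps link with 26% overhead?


Effective throughput = 100 * (1 - 26/100) = 74 Mbps
File size in Mb = 696 * 8 = 5568 Mb
Time = 5568 / 74
Time = 75.2432 seconds


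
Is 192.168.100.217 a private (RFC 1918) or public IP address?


RFC 1918 private ranges:
  10.0.0.0/8 (10.0.0.0 - 10.255.255.255)
  172.16.0.0/12 (172.16.0.0 - 172.31.255.255)
  192.168.0.0/16 (192.168.0.0 - 192.168.255.255)
Private (in 192.168.0.0/16)


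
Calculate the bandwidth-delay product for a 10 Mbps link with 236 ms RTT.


BDP = bandwidth * RTT
= 10 Mbps * 236 ms
= 10 * 1e6 * 236 / 1000 bits
= 2360000 bits
= 295000 bytes
= 288.0859 KB
BDP = 2360000 bits (295000 bytes)


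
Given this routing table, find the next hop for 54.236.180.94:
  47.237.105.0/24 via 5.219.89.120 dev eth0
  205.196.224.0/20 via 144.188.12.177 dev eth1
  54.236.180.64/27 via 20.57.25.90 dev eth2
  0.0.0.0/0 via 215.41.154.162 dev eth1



Longest prefix match for 54.236.180.94:
  /24 47.237.105.0: no
  /20 205.196.224.0: no
  /27 54.236.180.64: MATCH
  /0 0.0.0.0: MATCH
Selected: next-hop 20.57.25.90 via eth2 (matched /27)


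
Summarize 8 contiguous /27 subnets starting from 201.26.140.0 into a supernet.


Original prefix: /27
Number of subnets: 8 = 2^3
New prefix = 27 - 3 = 24
Supernet: 201.26.140.0/24


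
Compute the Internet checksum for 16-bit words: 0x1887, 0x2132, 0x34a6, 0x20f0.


Sum all words (with carry folding):
+ 0x1887 = 0x1887
+ 0x2132 = 0x39b9
+ 0x34a6 = 0x6e5f
+ 0x20f0 = 0x8f4f
One's complement: ~0x8f4f
Checksum = 0x70b0


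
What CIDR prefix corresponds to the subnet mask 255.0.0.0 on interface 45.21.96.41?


Binary: 11111111.00000000.00000000.00000000
Count leading 1s
Prefix: /8


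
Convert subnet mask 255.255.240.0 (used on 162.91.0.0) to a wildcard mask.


Subnet mask: 255.255.240.0
Wildcard = 255.255.255.255 - subnet mask
255 - 255 = 0
255 - 255 = 0
255 - 240 = 15
255 - 0 = 255
Wildcard: 0.0.15.255


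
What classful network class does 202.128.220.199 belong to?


First octet: 202
Binary: 11001010
110xxxxx -> Class C (192-223)
Class C, default mask 255.255.255.0 (/24)


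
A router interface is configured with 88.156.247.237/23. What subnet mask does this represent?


/23 means 23 network bits, 9 host bits
Binary: 11111111111111111111111000000000
Mask: 255.255.254.0


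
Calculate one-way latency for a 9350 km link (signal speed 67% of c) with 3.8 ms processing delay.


Speed = 0.67 * 3e5 km/s = 201000 km/s
Propagation delay = 9350 / 201000 = 0.0465 s = 46.5174 ms
Processing delay = 3.8 ms
Total one-way latency = 50.3174 ms


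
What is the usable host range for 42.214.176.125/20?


Network: 42.214.176.0
Broadcast: 42.214.191.255
First usable = network + 1
Last usable = broadcast - 1
Range: 42.214.176.1 to 42.214.191.254


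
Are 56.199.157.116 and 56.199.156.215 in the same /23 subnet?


Mask: 255.255.254.0
56.199.157.116 AND mask = 56.199.156.0
56.199.156.215 AND mask = 56.199.156.0
Yes, same subnet (56.199.156.0)


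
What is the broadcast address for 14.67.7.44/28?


Network: 14.67.7.32/28
Host bits = 4
Set all host bits to 1:
Broadcast: 14.67.7.47


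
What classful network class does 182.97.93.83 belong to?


First octet: 182
Binary: 10110110
10xxxxxx -> Class B (128-191)
Class B, default mask 255.255.0.0 (/16)


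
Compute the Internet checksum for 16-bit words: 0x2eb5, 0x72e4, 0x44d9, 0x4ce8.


Sum all words (with carry folding):
+ 0x2eb5 = 0x2eb5
+ 0x72e4 = 0xa199
+ 0x44d9 = 0xe672
+ 0x4ce8 = 0x335b
One's complement: ~0x335b
Checksum = 0xcca4


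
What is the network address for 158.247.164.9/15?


IP:   10011110.11110111.10100100.00001001
Mask: 11111111.11111110.00000000.00000000
AND operation:
Net:  10011110.11110110.00000000.00000000
Network: 158.246.0.0/15


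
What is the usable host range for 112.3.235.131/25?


Network: 112.3.235.128
Broadcast: 112.3.235.255
First usable = network + 1
Last usable = broadcast - 1
Range: 112.3.235.129 to 112.3.235.254


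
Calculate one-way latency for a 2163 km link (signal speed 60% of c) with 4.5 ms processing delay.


Speed = 0.6 * 3e5 km/s = 180000 km/s
Propagation delay = 2163 / 180000 = 0.012 s = 12.0167 ms
Processing delay = 4.5 ms
Total one-way latency = 16.5167 ms


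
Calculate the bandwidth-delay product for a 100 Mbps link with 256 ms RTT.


BDP = bandwidth * RTT
= 100 Mbps * 256 ms
= 100 * 1e6 * 256 / 1000 bits
= 25600000 bits
= 3200000 bytes
= 3125 KB
BDP = 25600000 bits (3200000 bytes)


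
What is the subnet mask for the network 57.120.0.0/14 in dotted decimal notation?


/14 means 14 network bits, 18 host bits
Binary: 11111111111111000000000000000000
Mask: 255.252.0.0


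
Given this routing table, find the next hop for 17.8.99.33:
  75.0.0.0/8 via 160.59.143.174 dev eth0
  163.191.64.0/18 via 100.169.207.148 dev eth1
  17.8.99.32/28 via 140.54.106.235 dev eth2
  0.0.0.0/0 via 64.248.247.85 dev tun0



Longest prefix match for 17.8.99.33:
  /8 75.0.0.0: no
  /18 163.191.64.0: no
  /28 17.8.99.32: MATCH
  /0 0.0.0.0: MATCH
Selected: next-hop 140.54.106.235 via eth2 (matched /28)


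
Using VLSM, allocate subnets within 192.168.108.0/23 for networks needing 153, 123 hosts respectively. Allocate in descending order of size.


153 hosts -> /24 (254 usable): 192.168.108.0/24
123 hosts -> /25 (126 usable): 192.168.109.0/25
Allocation: 192.168.108.0/24 (153 hosts, 254 usable); 192.168.109.0/25 (123 hosts, 126 usable)


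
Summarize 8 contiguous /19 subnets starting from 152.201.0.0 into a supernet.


Original prefix: /19
Number of subnets: 8 = 2^3
New prefix = 19 - 3 = 16
Supernet: 152.201.0.0/16


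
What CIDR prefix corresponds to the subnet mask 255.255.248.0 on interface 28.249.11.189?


Binary: 11111111.11111111.11111000.00000000
Count leading 1s
Prefix: /21


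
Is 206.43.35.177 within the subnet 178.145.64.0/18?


Subnet network: 178.145.64.0
Test IP AND mask: 206.43.0.0
No, 206.43.35.177 is not in 178.145.64.0/18


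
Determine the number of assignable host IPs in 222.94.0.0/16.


Host bits = 32 - 16 = 16
Total addresses = 2^16 = 65536
Usable = total - 2 (network and broadcast)
Usable hosts: 65534


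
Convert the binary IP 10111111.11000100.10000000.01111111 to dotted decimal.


10111111 = 191
11000100 = 196
10000000 = 128
01111111 = 127
IP: 191.196.128.127


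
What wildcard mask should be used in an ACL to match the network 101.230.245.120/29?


Subnet mask: 255.255.255.248
Wildcard = 255.255.255.255 - subnet mask
255 - 255 = 0
255 - 255 = 0
255 - 255 = 0
255 - 248 = 7
Wildcard: 0.0.0.7


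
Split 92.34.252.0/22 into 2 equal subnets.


New prefix = 22 + 1 = 23
Each subnet has 512 addresses
  92.34.252.0/23
  92.34.254.0/23
Subnets: 92.34.252.0/23, 92.34.254.0/23


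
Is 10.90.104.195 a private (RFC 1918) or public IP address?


RFC 1918 private ranges:
  10.0.0.0/8 (10.0.0.0 - 10.255.255.255)
  172.16.0.0/12 (172.16.0.0 - 172.31.255.255)
  192.168.0.0/16 (192.168.0.0 - 192.168.255.255)
Private (in 10.0.0.0/8)


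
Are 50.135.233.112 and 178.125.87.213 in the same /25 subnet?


Mask: 255.255.255.128
50.135.233.112 AND mask = 50.135.233.0
178.125.87.213 AND mask = 178.125.87.128
No, different subnets (50.135.233.0 vs 178.125.87.128)


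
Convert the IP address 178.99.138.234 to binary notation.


178 = 10110010
99 = 01100011
138 = 10001010
234 = 11101010
Binary: 10110010.01100011.10001010.11101010


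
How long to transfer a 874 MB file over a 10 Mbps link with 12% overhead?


Effective throughput = 10 * (1 - 12/100) = 8.8 Mbps
File size in Mb = 874 * 8 = 6992 Mb
Time = 6992 / 8.8
Time = 794.5455 seconds


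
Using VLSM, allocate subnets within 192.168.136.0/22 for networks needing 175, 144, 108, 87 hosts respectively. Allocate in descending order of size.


175 hosts -> /24 (254 usable): 192.168.136.0/24
144 hosts -> /24 (254 usable): 192.168.137.0/24
108 hosts -> /25 (126 usable): 192.168.138.0/25
87 hosts -> /25 (126 usable): 192.168.138.128/25
Allocation: 192.168.136.0/24 (175 hosts, 254 usable); 192.168.137.0/24 (144 hosts, 254 usable); 192.168.138.0/25 (108 hosts, 126 usable); 192.168.138.128/25 (87 hosts, 126 usable)


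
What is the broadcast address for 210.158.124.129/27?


Network: 210.158.124.128/27
Host bits = 5
Set all host bits to 1:
Broadcast: 210.158.124.159


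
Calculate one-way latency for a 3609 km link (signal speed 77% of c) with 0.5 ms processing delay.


Speed = 0.77 * 3e5 km/s = 231000 km/s
Propagation delay = 3609 / 231000 = 0.0156 s = 15.6234 ms
Processing delay = 0.5 ms
Total one-way latency = 16.1234 ms


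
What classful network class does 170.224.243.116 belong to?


First octet: 170
Binary: 10101010
10xxxxxx -> Class B (128-191)
Class B, default mask 255.255.0.0 (/16)


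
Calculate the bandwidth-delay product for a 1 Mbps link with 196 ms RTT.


BDP = bandwidth * RTT
= 1 Mbps * 196 ms
= 1 * 1e6 * 196 / 1000 bits
= 196000 bits
= 24500 bytes
= 23.9258 KB
BDP = 196000 bits (24500 bytes)


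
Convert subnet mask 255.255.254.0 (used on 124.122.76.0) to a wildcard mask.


Subnet mask: 255.255.254.0
Wildcard = 255.255.255.255 - subnet mask
255 - 255 = 0
255 - 255 = 0
255 - 254 = 1
255 - 0 = 255
Wildcard: 0.0.1.255


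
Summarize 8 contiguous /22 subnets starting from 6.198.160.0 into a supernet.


Original prefix: /22
Number of subnets: 8 = 2^3
New prefix = 22 - 3 = 19
Supernet: 6.198.160.0/19


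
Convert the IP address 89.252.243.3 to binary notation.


89 = 01011001
252 = 11111100
243 = 11110011
3 = 00000011
Binary: 01011001.11111100.11110011.00000011


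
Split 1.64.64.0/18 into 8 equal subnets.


New prefix = 18 + 3 = 21
Each subnet has 2048 addresses
  1.64.64.0/21
  1.64.72.0/21
  1.64.80.0/21
  1.64.88.0/21
  1.64.96.0/21
  1.64.104.0/21
  1.64.112.0/21
  1.64.120.0/21
Subnets: 1.64.64.0/21, 1.64.72.0/21, 1.64.80.0/21, 1.64.88.0/21, 1.64.96.0/21, 1.64.104.0/21, 1.64.112.0/21, 1.64.120.0/21


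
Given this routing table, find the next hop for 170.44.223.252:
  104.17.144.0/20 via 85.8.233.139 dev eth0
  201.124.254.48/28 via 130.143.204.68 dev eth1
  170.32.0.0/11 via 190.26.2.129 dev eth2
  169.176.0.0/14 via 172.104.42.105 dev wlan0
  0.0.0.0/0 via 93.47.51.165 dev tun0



Longest prefix match for 170.44.223.252:
  /20 104.17.144.0: no
  /28 201.124.254.48: no
  /11 170.32.0.0: MATCH
  /14 169.176.0.0: no
  /0 0.0.0.0: MATCH
Selected: next-hop 190.26.2.129 via eth2 (matched /11)


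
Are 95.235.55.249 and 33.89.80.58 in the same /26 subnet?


Mask: 255.255.255.192
95.235.55.249 AND mask = 95.235.55.192
33.89.80.58 AND mask = 33.89.80.0
No, different subnets (95.235.55.192 vs 33.89.80.0)


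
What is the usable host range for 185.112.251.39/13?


Network: 185.112.0.0
Broadcast: 185.119.255.255
First usable = network + 1
Last usable = broadcast - 1
Range: 185.112.0.1 to 185.119.255.254


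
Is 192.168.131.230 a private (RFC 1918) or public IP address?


RFC 1918 private ranges:
  10.0.0.0/8 (10.0.0.0 - 10.255.255.255)
  172.16.0.0/12 (172.16.0.0 - 172.31.255.255)
  192.168.0.0/16 (192.168.0.0 - 192.168.255.255)
Private (in 192.168.0.0/16)


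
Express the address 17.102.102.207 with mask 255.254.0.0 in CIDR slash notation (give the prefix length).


Binary: 11111111.11111110.00000000.00000000
Count leading 1s
Prefix: /15


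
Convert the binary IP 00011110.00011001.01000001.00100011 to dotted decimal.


00011110 = 30
00011001 = 25
01000001 = 65
00100011 = 35
IP: 30.25.65.35


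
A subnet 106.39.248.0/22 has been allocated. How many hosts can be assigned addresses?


Host bits = 32 - 22 = 10
Total addresses = 2^10 = 1024
Usable = total - 2 (network and broadcast)
Usable hosts: 1022


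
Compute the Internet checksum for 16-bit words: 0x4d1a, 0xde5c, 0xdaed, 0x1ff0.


Sum all words (with carry folding):
+ 0x4d1a = 0x4d1a
+ 0xde5c = 0x2b77
+ 0xdaed = 0x0665
+ 0x1ff0 = 0x2655
One's complement: ~0x2655
Checksum = 0xd9aa


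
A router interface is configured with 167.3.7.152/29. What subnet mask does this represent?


/29 means 29 network bits, 3 host bits
Binary: 11111111111111111111111111111000
Mask: 255.255.255.248


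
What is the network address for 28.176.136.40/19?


IP:   00011100.10110000.10001000.00101000
Mask: 11111111.11111111.11100000.00000000
AND operation:
Net:  00011100.10110000.10000000.00000000
Network: 28.176.128.0/19


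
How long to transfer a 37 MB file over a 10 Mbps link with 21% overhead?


Effective throughput = 10 * (1 - 21/100) = 7.9 Mbps
File size in Mb = 37 * 8 = 296 Mb
Time = 296 / 7.9
Time = 37.4684 seconds


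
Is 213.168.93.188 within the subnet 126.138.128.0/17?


Subnet network: 126.138.128.0
Test IP AND mask: 213.168.0.0
No, 213.168.93.188 is not in 126.138.128.0/17


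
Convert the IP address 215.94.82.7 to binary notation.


215 = 11010111
94 = 01011110
82 = 01010010
7 = 00000111
Binary: 11010111.01011110.01010010.00000111


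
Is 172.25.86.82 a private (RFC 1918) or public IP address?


RFC 1918 private ranges:
  10.0.0.0/8 (10.0.0.0 - 10.255.255.255)
  172.16.0.0/12 (172.16.0.0 - 172.31.255.255)
  192.168.0.0/16 (192.168.0.0 - 192.168.255.255)
Private (in 172.16.0.0/12)


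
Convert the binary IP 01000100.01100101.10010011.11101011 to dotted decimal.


01000100 = 68
01100101 = 101
10010011 = 147
11101011 = 235
IP: 68.101.147.235


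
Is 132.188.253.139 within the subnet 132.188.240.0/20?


Subnet network: 132.188.240.0
Test IP AND mask: 132.188.240.0
Yes, 132.188.253.139 is in 132.188.240.0/20


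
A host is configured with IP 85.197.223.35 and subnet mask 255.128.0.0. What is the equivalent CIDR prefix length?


Binary: 11111111.10000000.00000000.00000000
Count leading 1s
Prefix: /9


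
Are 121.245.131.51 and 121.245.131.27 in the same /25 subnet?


Mask: 255.255.255.128
121.245.131.51 AND mask = 121.245.131.0
121.245.131.27 AND mask = 121.245.131.0
Yes, same subnet (121.245.131.0)


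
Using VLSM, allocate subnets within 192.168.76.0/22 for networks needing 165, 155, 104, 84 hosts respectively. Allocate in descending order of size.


165 hosts -> /24 (254 usable): 192.168.76.0/24
155 hosts -> /24 (254 usable): 192.168.77.0/24
104 hosts -> /25 (126 usable): 192.168.78.0/25
84 hosts -> /25 (126 usable): 192.168.78.128/25
Allocation: 192.168.76.0/24 (165 hosts, 254 usable); 192.168.77.0/24 (155 hosts, 254 usable); 192.168.78.0/25 (104 hosts, 126 usable); 192.168.78.128/25 (84 hosts, 126 usable)


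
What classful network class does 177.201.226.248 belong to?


First octet: 177
Binary: 10110001
10xxxxxx -> Class B (128-191)
Class B, default mask 255.255.0.0 (/16)


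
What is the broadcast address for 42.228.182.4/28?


Network: 42.228.182.0/28
Host bits = 4
Set all host bits to 1:
Broadcast: 42.228.182.15


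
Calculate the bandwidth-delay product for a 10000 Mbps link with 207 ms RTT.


BDP = bandwidth * RTT
= 10000 Mbps * 207 ms
= 10000 * 1e6 * 207 / 1000 bits
= 2070000000 bits
= 258750000 bytes
= 252685.5469 KB
BDP = 2070000000 bits (258750000 bytes)


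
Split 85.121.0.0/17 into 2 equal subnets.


New prefix = 17 + 1 = 18
Each subnet has 16384 addresses
  85.121.0.0/18
  85.121.64.0/18
Subnets: 85.121.0.0/18, 85.121.64.0/18


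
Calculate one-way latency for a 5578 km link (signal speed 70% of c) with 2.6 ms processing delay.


Speed = 0.7 * 3e5 km/s = 210000 km/s
Propagation delay = 5578 / 210000 = 0.0266 s = 26.5619 ms
Processing delay = 2.6 ms
Total one-way latency = 29.1619 ms


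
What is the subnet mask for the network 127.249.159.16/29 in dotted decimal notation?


/29 means 29 network bits, 3 host bits
Binary: 11111111111111111111111111111000
Mask: 255.255.255.248


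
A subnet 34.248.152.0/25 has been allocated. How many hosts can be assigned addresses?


Host bits = 32 - 25 = 7
Total addresses = 2^7 = 128
Usable = total - 2 (network and broadcast)
Usable hosts: 126


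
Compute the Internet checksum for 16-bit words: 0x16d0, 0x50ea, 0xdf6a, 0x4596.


Sum all words (with carry folding):
+ 0x16d0 = 0x16d0
+ 0x50ea = 0x67ba
+ 0xdf6a = 0x4725
+ 0x4596 = 0x8cbb
One's complement: ~0x8cbb
Checksum = 0x7344


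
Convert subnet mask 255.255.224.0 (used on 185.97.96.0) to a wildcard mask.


Subnet mask: 255.255.224.0
Wildcard = 255.255.255.255 - subnet mask
255 - 255 = 0
255 - 255 = 0
255 - 224 = 31
255 - 0 = 255
Wildcard: 0.0.31.255


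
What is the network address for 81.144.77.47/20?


IP:   01010001.10010000.01001101.00101111
Mask: 11111111.11111111.11110000.00000000
AND operation:
Net:  01010001.10010000.01000000.00000000
Network: 81.144.64.0/20


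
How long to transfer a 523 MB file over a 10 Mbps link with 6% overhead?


Effective throughput = 10 * (1 - 6/100) = 9.4 Mbps
File size in Mb = 523 * 8 = 4184 Mb
Time = 4184 / 9.4
Time = 445.1064 seconds


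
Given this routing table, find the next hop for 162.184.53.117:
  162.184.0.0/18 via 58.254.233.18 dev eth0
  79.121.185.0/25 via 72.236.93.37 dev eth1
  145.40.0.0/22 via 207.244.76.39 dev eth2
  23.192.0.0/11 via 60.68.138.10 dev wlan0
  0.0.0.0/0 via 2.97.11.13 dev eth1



Longest prefix match for 162.184.53.117:
  /18 162.184.0.0: MATCH
  /25 79.121.185.0: no
  /22 145.40.0.0: no
  /11 23.192.0.0: no
  /0 0.0.0.0: MATCH
Selected: next-hop 58.254.233.18 via eth0 (matched /18)


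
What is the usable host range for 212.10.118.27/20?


Network: 212.10.112.0
Broadcast: 212.10.127.255
First usable = network + 1
Last usable = broadcast - 1
Range: 212.10.112.1 to 212.10.127.254


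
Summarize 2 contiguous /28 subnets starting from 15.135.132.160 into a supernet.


Original prefix: /28
Number of subnets: 2 = 2^1
New prefix = 28 - 1 = 27
Supernet: 15.135.132.160/27


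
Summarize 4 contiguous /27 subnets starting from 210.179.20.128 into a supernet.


Original prefix: /27
Number of subnets: 4 = 2^2
New prefix = 27 - 2 = 25
Supernet: 210.179.20.128/25


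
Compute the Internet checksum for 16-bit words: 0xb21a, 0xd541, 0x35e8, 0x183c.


Sum all words (with carry folding):
+ 0xb21a = 0xb21a
+ 0xd541 = 0x875c
+ 0x35e8 = 0xbd44
+ 0x183c = 0xd580
One's complement: ~0xd580
Checksum = 0x2a7f


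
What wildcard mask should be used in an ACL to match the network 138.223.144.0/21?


Subnet mask: 255.255.248.0
Wildcard = 255.255.255.255 - subnet mask
255 - 255 = 0
255 - 255 = 0
255 - 248 = 7
255 - 0 = 255
Wildcard: 0.0.7.255


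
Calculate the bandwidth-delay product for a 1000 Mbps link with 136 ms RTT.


BDP = bandwidth * RTT
= 1000 Mbps * 136 ms
= 1000 * 1e6 * 136 / 1000 bits
= 136000000 bits
= 17000000 bytes
= 16601.5625 KB
BDP = 136000000 bits (17000000 bytes)


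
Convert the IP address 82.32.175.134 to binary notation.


82 = 01010010
32 = 00100000
175 = 10101111
134 = 10000110
Binary: 01010010.00100000.10101111.10000110


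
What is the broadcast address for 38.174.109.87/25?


Network: 38.174.109.0/25
Host bits = 7
Set all host bits to 1:
Broadcast: 38.174.109.127


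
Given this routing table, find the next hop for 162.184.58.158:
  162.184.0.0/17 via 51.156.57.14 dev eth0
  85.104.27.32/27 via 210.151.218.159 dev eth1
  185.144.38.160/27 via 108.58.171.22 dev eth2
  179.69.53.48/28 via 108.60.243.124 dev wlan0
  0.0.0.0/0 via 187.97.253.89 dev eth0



Longest prefix match for 162.184.58.158:
  /17 162.184.0.0: MATCH
  /27 85.104.27.32: no
  /27 185.144.38.160: no
  /28 179.69.53.48: no
  /0 0.0.0.0: MATCH
Selected: next-hop 51.156.57.14 via eth0 (matched /17)


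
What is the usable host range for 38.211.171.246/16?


Network: 38.211.0.0
Broadcast: 38.211.255.255
First usable = network + 1
Last usable = broadcast - 1
Range: 38.211.0.1 to 38.211.255.254


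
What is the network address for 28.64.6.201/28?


IP:   00011100.01000000.00000110.11001001
Mask: 11111111.11111111.11111111.11110000
AND operation:
Net:  00011100.01000000.00000110.11000000
Network: 28.64.6.192/28


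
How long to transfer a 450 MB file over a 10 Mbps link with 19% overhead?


Effective throughput = 10 * (1 - 19/100) = 8.1 Mbps
File size in Mb = 450 * 8 = 3600 Mb
Time = 3600 / 8.1
Time = 444.4444 seconds


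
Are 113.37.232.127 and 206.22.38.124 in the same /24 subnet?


Mask: 255.255.255.0
113.37.232.127 AND mask = 113.37.232.0
206.22.38.124 AND mask = 206.22.38.0
No, different subnets (113.37.232.0 vs 206.22.38.0)


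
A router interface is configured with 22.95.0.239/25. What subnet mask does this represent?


/25 means 25 network bits, 7 host bits
Binary: 11111111111111111111111110000000
Mask: 255.255.255.128


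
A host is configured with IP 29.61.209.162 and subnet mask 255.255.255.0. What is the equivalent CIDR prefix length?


Binary: 11111111.11111111.11111111.00000000
Count leading 1s
Prefix: /24


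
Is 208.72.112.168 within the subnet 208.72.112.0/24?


Subnet network: 208.72.112.0
Test IP AND mask: 208.72.112.0
Yes, 208.72.112.168 is in 208.72.112.0/24


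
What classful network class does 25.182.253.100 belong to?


First octet: 25
Binary: 00011001
0xxxxxxx -> Class A (1-126)
Class A, default mask 255.0.0.0 (/8)


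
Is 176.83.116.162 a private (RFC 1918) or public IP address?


RFC 1918 private ranges:
  10.0.0.0/8 (10.0.0.0 - 10.255.255.255)
  172.16.0.0/12 (172.16.0.0 - 172.31.255.255)
  192.168.0.0/16 (192.168.0.0 - 192.168.255.255)
Public (not in any RFC 1918 range)


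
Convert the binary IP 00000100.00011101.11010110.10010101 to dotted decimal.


00000100 = 4
00011101 = 29
11010110 = 214
10010101 = 149
IP: 4.29.214.149


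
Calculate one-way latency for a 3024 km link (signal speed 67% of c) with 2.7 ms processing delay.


Speed = 0.67 * 3e5 km/s = 201000 km/s
Propagation delay = 3024 / 201000 = 0.015 s = 15.0448 ms
Processing delay = 2.7 ms
Total one-way latency = 17.7448 ms


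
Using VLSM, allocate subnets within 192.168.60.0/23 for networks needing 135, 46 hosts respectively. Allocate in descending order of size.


135 hosts -> /24 (254 usable): 192.168.60.0/24
46 hosts -> /26 (62 usable): 192.168.61.0/26
Allocation: 192.168.60.0/24 (135 hosts, 254 usable); 192.168.61.0/26 (46 hosts, 62 usable)


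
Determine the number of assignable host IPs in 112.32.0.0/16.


Host bits = 32 - 16 = 16
Total addresses = 2^16 = 65536
Usable = total - 2 (network and broadcast)
Usable hosts: 65534


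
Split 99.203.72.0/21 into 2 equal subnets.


New prefix = 21 + 1 = 22
Each subnet has 1024 addresses
  99.203.72.0/22
  99.203.76.0/22
Subnets: 99.203.72.0/22, 99.203.76.0/22


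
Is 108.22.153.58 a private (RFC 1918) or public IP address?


RFC 1918 private ranges:
  10.0.0.0/8 (10.0.0.0 - 10.255.255.255)
  172.16.0.0/12 (172.16.0.0 - 172.31.255.255)
  192.168.0.0/16 (192.168.0.0 - 192.168.255.255)
Public (not in any RFC 1918 range)


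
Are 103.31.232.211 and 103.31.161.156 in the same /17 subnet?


Mask: 255.255.128.0
103.31.232.211 AND mask = 103.31.128.0
103.31.161.156 AND mask = 103.31.128.0
Yes, same subnet (103.31.128.0)


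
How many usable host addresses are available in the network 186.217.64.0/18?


Host bits = 32 - 18 = 14
Total addresses = 2^14 = 16384
Usable = total - 2 (network and broadcast)
Usable hosts: 16382


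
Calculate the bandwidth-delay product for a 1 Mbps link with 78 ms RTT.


BDP = bandwidth * RTT
= 1 Mbps * 78 ms
= 1 * 1e6 * 78 / 1000 bits
= 78000 bits
= 9750 bytes
= 9.5215 KB
BDP = 78000 bits (9750 bytes)


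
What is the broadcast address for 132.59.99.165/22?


Network: 132.59.96.0/22
Host bits = 10
Set all host bits to 1:
Broadcast: 132.59.99.255


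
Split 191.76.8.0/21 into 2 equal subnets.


New prefix = 21 + 1 = 22
Each subnet has 1024 addresses
  191.76.8.0/22
  191.76.12.0/22
Subnets: 191.76.8.0/22, 191.76.12.0/22


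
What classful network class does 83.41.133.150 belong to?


First octet: 83
Binary: 01010011
0xxxxxxx -> Class A (1-126)
Class A, default mask 255.0.0.0 (/8)


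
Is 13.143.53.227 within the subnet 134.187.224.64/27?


Subnet network: 134.187.224.64
Test IP AND mask: 13.143.53.224
No, 13.143.53.227 is not in 134.187.224.64/27


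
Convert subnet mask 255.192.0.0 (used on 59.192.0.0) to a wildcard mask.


Subnet mask: 255.192.0.0
Wildcard = 255.255.255.255 - subnet mask
255 - 255 = 0
255 - 192 = 63
255 - 0 = 255
255 - 0 = 255
Wildcard: 0.63.255.255


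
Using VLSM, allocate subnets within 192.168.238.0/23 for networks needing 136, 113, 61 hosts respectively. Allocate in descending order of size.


136 hosts -> /24 (254 usable): 192.168.238.0/24
113 hosts -> /25 (126 usable): 192.168.239.0/25
61 hosts -> /26 (62 usable): 192.168.239.128/26
Allocation: 192.168.238.0/24 (136 hosts, 254 usable); 192.168.239.0/25 (113 hosts, 126 usable); 192.168.239.128/26 (61 hosts, 62 usable)


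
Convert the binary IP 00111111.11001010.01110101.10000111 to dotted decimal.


00111111 = 63
11001010 = 202
01110101 = 117
10000111 = 135
IP: 63.202.117.135


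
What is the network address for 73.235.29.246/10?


IP:   01001001.11101011.00011101.11110110
Mask: 11111111.11000000.00000000.00000000
AND operation:
Net:  01001001.11000000.00000000.00000000
Network: 73.192.0.0/10


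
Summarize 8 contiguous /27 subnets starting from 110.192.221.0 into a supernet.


Original prefix: /27
Number of subnets: 8 = 2^3
New prefix = 27 - 3 = 24
Supernet: 110.192.221.0/24


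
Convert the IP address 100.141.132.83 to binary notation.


100 = 01100100
141 = 10001101
132 = 10000100
83 = 01010011
Binary: 01100100.10001101.10000100.01010011


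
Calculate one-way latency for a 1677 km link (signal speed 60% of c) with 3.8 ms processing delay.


Speed = 0.6 * 3e5 km/s = 180000 km/s
Propagation delay = 1677 / 180000 = 0.0093 s = 9.3167 ms
Processing delay = 3.8 ms
Total one-way latency = 13.1167 ms


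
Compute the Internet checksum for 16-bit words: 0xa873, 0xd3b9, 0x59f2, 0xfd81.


Sum all words (with carry folding):
+ 0xa873 = 0xa873
+ 0xd3b9 = 0x7c2d
+ 0x59f2 = 0xd61f
+ 0xfd81 = 0xd3a1
One's complement: ~0xd3a1
Checksum = 0x2c5e


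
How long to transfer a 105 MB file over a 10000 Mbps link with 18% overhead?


Effective throughput = 10000 * (1 - 18/100) = 8200 Mbps
File size in Mb = 105 * 8 = 840 Mb
Time = 840 / 8200
Time = 0.1024 seconds


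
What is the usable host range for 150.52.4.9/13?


Network: 150.48.0.0
Broadcast: 150.55.255.255
First usable = network + 1
Last usable = broadcast - 1
Range: 150.48.0.1 to 150.55.255.254


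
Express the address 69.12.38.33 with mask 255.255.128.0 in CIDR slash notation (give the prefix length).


Binary: 11111111.11111111.10000000.00000000
Count leading 1s
Prefix: /17


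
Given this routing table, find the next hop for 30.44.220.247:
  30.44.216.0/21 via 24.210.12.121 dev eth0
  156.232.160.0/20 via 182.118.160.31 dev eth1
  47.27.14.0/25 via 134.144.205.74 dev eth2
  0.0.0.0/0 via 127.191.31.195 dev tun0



Longest prefix match for 30.44.220.247:
  /21 30.44.216.0: MATCH
  /20 156.232.160.0: no
  /25 47.27.14.0: no
  /0 0.0.0.0: MATCH
Selected: next-hop 24.210.12.121 via eth0 (matched /21)


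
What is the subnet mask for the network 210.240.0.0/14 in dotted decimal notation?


/14 means 14 network bits, 18 host bits
Binary: 11111111111111000000000000000000
Mask: 255.252.0.0


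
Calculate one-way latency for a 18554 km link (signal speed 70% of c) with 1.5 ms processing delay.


Speed = 0.7 * 3e5 km/s = 210000 km/s
Propagation delay = 18554 / 210000 = 0.0884 s = 88.3524 ms
Processing delay = 1.5 ms
Total one-way latency = 89.8524 ms


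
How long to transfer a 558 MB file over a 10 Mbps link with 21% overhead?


Effective throughput = 10 * (1 - 21/100) = 7.9 Mbps
File size in Mb = 558 * 8 = 4464 Mb
Time = 4464 / 7.9
Time = 565.0633 seconds


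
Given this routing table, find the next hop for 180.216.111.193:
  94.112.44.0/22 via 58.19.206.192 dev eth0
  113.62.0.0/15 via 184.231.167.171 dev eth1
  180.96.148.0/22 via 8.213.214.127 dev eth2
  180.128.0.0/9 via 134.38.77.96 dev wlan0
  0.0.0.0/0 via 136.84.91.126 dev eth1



Longest prefix match for 180.216.111.193:
  /22 94.112.44.0: no
  /15 113.62.0.0: no
  /22 180.96.148.0: no
  /9 180.128.0.0: MATCH
  /0 0.0.0.0: MATCH
Selected: next-hop 134.38.77.96 via wlan0 (matched /9)


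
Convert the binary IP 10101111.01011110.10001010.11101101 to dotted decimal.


10101111 = 175
01011110 = 94
10001010 = 138
11101101 = 237
IP: 175.94.138.237


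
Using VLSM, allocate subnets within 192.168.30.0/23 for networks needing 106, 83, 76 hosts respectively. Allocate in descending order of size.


106 hosts -> /25 (126 usable): 192.168.30.0/25
83 hosts -> /25 (126 usable): 192.168.30.128/25
76 hosts -> /25 (126 usable): 192.168.31.0/25
Allocation: 192.168.30.0/25 (106 hosts, 126 usable); 192.168.30.128/25 (83 hosts, 126 usable); 192.168.31.0/25 (76 hosts, 126 usable)


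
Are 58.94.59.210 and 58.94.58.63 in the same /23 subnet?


Mask: 255.255.254.0
58.94.59.210 AND mask = 58.94.58.0
58.94.58.63 AND mask = 58.94.58.0
Yes, same subnet (58.94.58.0)


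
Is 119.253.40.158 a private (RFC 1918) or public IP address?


RFC 1918 private ranges:
  10.0.0.0/8 (10.0.0.0 - 10.255.255.255)
  172.16.0.0/12 (172.16.0.0 - 172.31.255.255)
  192.168.0.0/16 (192.168.0.0 - 192.168.255.255)
Public (not in any RFC 1918 range)


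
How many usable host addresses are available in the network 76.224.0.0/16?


Host bits = 32 - 16 = 16
Total addresses = 2^16 = 65536
Usable = total - 2 (network and broadcast)
Usable hosts: 65534


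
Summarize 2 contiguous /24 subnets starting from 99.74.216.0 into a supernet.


Original prefix: /24
Number of subnets: 2 = 2^1
New prefix = 24 - 1 = 23
Supernet: 99.74.216.0/23


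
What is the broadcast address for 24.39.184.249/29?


Network: 24.39.184.248/29
Host bits = 3
Set all host bits to 1:
Broadcast: 24.39.184.255


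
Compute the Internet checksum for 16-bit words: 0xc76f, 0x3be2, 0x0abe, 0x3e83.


Sum all words (with carry folding):
+ 0xc76f = 0xc76f
+ 0x3be2 = 0x0352
+ 0x0abe = 0x0e10
+ 0x3e83 = 0x4c93
One's complement: ~0x4c93
Checksum = 0xb36c


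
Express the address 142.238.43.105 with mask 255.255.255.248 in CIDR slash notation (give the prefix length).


Binary: 11111111.11111111.11111111.11111000
Count leading 1s
Prefix: /29


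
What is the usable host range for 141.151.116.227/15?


Network: 141.150.0.0
Broadcast: 141.151.255.255
First usable = network + 1
Last usable = broadcast - 1
Range: 141.150.0.1 to 141.151.255.254


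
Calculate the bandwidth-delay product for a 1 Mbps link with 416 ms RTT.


BDP = bandwidth * RTT
= 1 Mbps * 416 ms
= 1 * 1e6 * 416 / 1000 bits
= 416000 bits
= 52000 bytes
= 50.7812 KB
BDP = 416000 bits (52000 bytes)


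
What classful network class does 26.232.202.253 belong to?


First octet: 26
Binary: 00011010
0xxxxxxx -> Class A (1-126)
Class A, default mask 255.0.0.0 (/8)


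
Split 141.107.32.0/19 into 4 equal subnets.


New prefix = 19 + 2 = 21
Each subnet has 2048 addresses
  141.107.32.0/21
  141.107.40.0/21
  141.107.48.0/21
  141.107.56.0/21
Subnets: 141.107.32.0/21, 141.107.40.0/21, 141.107.48.0/21, 141.107.56.0/21


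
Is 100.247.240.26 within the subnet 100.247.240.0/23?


Subnet network: 100.247.240.0
Test IP AND mask: 100.247.240.0
Yes, 100.247.240.26 is in 100.247.240.0/23


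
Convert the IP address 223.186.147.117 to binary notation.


223 = 11011111
186 = 10111010
147 = 10010011
117 = 01110101
Binary: 11011111.10111010.10010011.01110101


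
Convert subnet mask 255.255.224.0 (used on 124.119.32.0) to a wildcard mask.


Subnet mask: 255.255.224.0
Wildcard = 255.255.255.255 - subnet mask
255 - 255 = 0
255 - 255 = 0
255 - 224 = 31
255 - 0 = 255
Wildcard: 0.0.31.255


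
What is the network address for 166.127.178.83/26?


IP:   10100110.01111111.10110010.01010011
Mask: 11111111.11111111.11111111.11000000
AND operation:
Net:  10100110.01111111.10110010.01000000
Network: 166.127.178.64/26


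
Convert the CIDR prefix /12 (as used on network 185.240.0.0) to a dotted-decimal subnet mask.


/12 means 12 network bits, 20 host bits
Binary: 11111111111100000000000000000000
Mask: 255.240.0.0


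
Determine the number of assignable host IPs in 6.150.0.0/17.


Host bits = 32 - 17 = 15
Total addresses = 2^15 = 32768
Usable = total - 2 (network and broadcast)
Usable hosts: 32766


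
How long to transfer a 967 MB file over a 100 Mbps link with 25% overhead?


Effective throughput = 100 * (1 - 25/100) = 75 Mbps
File size in Mb = 967 * 8 = 7736 Mb
Time = 7736 / 75
Time = 103.1467 seconds


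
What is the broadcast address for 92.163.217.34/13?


Network: 92.160.0.0/13
Host bits = 19
Set all host bits to 1:
Broadcast: 92.167.255.255


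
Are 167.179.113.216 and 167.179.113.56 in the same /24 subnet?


Mask: 255.255.255.0
167.179.113.216 AND mask = 167.179.113.0
167.179.113.56 AND mask = 167.179.113.0
Yes, same subnet (167.179.113.0)


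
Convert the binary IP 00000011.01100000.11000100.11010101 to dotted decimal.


00000011 = 3
01100000 = 96
11000100 = 196
11010101 = 213
IP: 3.96.196.213


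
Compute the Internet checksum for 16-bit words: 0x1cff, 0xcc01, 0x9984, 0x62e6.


Sum all words (with carry folding):
+ 0x1cff = 0x1cff
+ 0xcc01 = 0xe900
+ 0x9984 = 0x8285
+ 0x62e6 = 0xe56b
One's complement: ~0xe56b
Checksum = 0x1a94
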